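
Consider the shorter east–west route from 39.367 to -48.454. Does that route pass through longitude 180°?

No

Signed shortest Δλ = ((-48.454 − 39.367 + 180) mod 360) − 180 = -87.821°.
Going west by 87.821° from +39.367° reaches -48.454° without touching 180°.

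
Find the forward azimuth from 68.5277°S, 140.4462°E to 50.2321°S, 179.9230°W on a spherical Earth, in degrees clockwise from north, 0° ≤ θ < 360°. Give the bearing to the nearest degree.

67°

Δλ = -179.9230 − 140.4462 = -320.3692°; wrapped into (−180°, 180°]: 39.6308°.
θ = atan2( sin Δλ · cos φ₂ , cos φ₁ · sin φ₂ − sin φ₁ · cos φ₂ · cos Δλ )
  = atan2(0.40801, 0.17711) = 66.536° → normalised to [0°, 360°): 66.536°.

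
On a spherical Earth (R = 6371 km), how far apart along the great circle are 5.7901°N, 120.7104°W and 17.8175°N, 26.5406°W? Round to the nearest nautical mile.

Δλ = -26.5406 − -120.7104 = 94.1698°.
Δφ = 17.8175 − 5.7901 = 12.0274°.
a = sin²(Δφ/2) + cos φ₁ · cos φ₂ · sin²(Δλ/2) = 0.519001.
c = 2·atan2(√a, √(1−a)) = 1.60881 rad → d = 6371·c ≈ 10249.72 km ≈ 5534.40 nmi.

5534 nmi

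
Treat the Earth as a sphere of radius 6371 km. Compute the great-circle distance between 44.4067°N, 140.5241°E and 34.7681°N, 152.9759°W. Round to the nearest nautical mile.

3046 nmi

Δλ = -152.9759 − 140.5241 = -293.5000°; wrapped into (−180°, 180°]: 66.5000°.
Δφ = 34.7681 − 44.4067 = -9.6386°.
a = sin²(Δφ/2) + cos φ₁ · cos φ₂ · sin²(Δλ/2) = 0.183480.
c = 2·atan2(√a, √(1−a)) = 0.88532 rad → d = 6371·c ≈ 5640.39 km ≈ 3045.56 nmi.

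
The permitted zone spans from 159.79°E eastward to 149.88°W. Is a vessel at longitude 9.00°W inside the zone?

No

Band width going east from +159.79° to -149.88°: ((-149.88 − 159.79) mod 360) = 50.33°.
Offset of -9.00° east of the west edge: ((-9.00 − 159.79) mod 360) = 191.21°.
191.21° > 50.33° ⇒ outside.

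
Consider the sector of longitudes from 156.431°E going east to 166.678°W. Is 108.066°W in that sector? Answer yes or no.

No

Band width going east from +156.431° to -166.678°: ((-166.678 − 156.431) mod 360) = 36.891°.
Offset of -108.066° east of the west edge: ((-108.066 − 156.431) mod 360) = 95.503°.
95.503° > 36.891° ⇒ outside.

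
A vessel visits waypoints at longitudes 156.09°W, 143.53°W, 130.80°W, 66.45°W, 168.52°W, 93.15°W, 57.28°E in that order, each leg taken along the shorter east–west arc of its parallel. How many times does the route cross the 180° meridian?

0

Leg 1: -156.09° → -143.53°, shortest Δλ = 12.56° (east) — does not cross 180°.
Leg 2: -143.53° → -130.80°, shortest Δλ = 12.73° (east) — does not cross 180°.
Leg 3: -130.80° → -66.45°, shortest Δλ = 64.35° (east) — does not cross 180°.
Leg 4: -66.45° → -168.52°, shortest Δλ = -102.07° (west) — does not cross 180°.
Leg 5: -168.52° → -93.15°, shortest Δλ = 75.37° (east) — does not cross 180°.
Leg 6: -93.15° → +57.28°, shortest Δλ = 150.43° (east) — does not cross 180°.
Total crossings: 0.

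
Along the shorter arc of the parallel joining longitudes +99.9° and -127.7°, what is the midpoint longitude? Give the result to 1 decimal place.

Signed shortest Δλ from +99.9° to -127.7° is +132.4°.
Midpoint longitude = +99.9° + (+132.4°)/2 = +99.9° + 66.2° = +166.1°.
(The naïve average (+99.9 + -127.7)/2 = -13.9° is on the wrong side of the globe.)

+166.1°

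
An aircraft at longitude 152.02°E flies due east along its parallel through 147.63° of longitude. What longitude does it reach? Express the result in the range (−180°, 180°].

Start at +152.02°; shift +147.63° → +299.65°.
+299.65° lies outside (−180°, 180°]; subtract 360° → -60.35°.

60.35°W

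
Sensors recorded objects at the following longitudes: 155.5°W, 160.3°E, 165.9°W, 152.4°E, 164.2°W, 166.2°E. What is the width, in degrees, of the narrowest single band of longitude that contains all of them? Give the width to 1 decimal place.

Sort the longitudes: -165.9°, -164.2°, -155.5°, +152.4°, +160.3°, +166.2°.
Eastward gaps between consecutive values (wrapping around): 1.7°, 8.7°, 307.9°, 7.9°, 5.9°, 27.9°.
Largest gap = 307.9° ⇒ minimal covering band is its complement: 360° − 307.9° = 52.1°.
Band runs from +152.4° eastward to -155.5°, crossing the antimeridian.

52.1°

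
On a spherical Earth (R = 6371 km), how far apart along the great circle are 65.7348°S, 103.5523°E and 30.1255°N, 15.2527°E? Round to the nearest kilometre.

12960 km

Δλ = 15.2527 − 103.5523 = -88.2996°.
Δφ = 30.1255 − -65.7348 = 95.8603°.
a = sin²(Δφ/2) + cos φ₁ · cos φ₂ · sin²(Δλ/2) = 0.723504.
c = 2·atan2(√a, √(1−a)) = 2.03421 rad → d = 6371·c ≈ 12959.97 km.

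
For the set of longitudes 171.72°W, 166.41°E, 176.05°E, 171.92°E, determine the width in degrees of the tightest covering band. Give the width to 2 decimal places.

Sort the longitudes: -171.72°, +166.41°, +171.92°, +176.05°.
Eastward gaps between consecutive values (wrapping around): 338.13°, 5.51°, 4.13°, 12.23°.
Largest gap = 338.13° ⇒ minimal covering band is its complement: 360° − 338.13° = 21.87°.
Band runs from +166.41° eastward to -171.72°, crossing the antimeridian.

21.87°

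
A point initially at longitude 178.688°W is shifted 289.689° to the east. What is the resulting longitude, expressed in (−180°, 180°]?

Start at -178.688°; shift +289.689° → +111.001°.
+111.001° already lies in (−180°, 180°].

111.001°E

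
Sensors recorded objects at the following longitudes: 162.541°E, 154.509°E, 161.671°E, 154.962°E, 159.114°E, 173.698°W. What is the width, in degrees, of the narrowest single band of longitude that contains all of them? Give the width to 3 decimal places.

31.793°

Sort the longitudes: -173.698°, +154.509°, +154.962°, +159.114°, +161.671°, +162.541°.
Eastward gaps between consecutive values (wrapping around): 328.207°, 0.453°, 4.152°, 2.557°, 0.870°, 23.761°.
Largest gap = 328.207° ⇒ minimal covering band is its complement: 360° − 328.207° = 31.793°.
Band runs from +154.509° eastward to -173.698°, crossing the antimeridian.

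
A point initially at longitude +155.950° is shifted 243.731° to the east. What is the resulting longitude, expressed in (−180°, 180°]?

Start at +155.950°; shift +243.731° → +399.681°.
+399.681° lies outside (−180°, 180°]; subtract 360° → +39.681°.

+39.681°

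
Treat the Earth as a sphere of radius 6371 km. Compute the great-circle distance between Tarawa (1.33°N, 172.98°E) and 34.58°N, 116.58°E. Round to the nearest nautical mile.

Δλ = 116.58 − 172.98 = -56.40°.
Δφ = 34.58 − 1.33 = 33.25°.
a = sin²(Δφ/2) + cos φ₁ · cos φ₂ · sin²(Δλ/2) = 0.265661.
c = 2·atan2(√a, √(1−a)) = 1.08300 rad → d = 6371·c ≈ 6899.82 km ≈ 3725.60 nmi.

3726 nmi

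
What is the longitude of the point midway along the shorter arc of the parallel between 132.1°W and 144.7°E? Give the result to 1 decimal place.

173.7°W

Signed shortest Δλ from -132.1° to +144.7° is -83.2°.
Midpoint longitude = -132.1° + (-83.2°)/2 = -132.1° − 41.6° = -173.7°.
(The naïve average (-132.1 + +144.7)/2 = 6.3° is on the wrong side of the globe.)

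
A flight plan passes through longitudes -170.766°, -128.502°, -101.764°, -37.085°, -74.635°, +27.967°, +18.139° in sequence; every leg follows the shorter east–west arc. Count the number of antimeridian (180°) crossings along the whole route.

Leg 1: -170.766° → -128.502°, shortest Δλ = 42.264° (east) — does not cross 180°.
Leg 2: -128.502° → -101.764°, shortest Δλ = 26.738° (east) — does not cross 180°.
Leg 3: -101.764° → -37.085°, shortest Δλ = 64.679° (east) — does not cross 180°.
Leg 4: -37.085° → -74.635°, shortest Δλ = -37.55° (west) — does not cross 180°.
Leg 5: -74.635° → +27.967°, shortest Δλ = 102.602° (east) — does not cross 180°.
Leg 6: +27.967° → +18.139°, shortest Δλ = -9.828° (west) — does not cross 180°.
Total crossings: 0.

0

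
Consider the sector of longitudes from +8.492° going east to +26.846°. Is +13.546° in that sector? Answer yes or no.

Yes

Band width going east from +8.492° to +26.846°: ((26.846 − 8.492) mod 360) = 18.354°.
Offset of +13.546° east of the west edge: ((13.546 − 8.492) mod 360) = 5.054°.
5.054° ≤ 18.354° ⇒ inside.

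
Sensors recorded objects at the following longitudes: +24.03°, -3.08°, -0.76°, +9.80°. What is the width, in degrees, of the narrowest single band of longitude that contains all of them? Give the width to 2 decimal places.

Sort the longitudes: -3.08°, -0.76°, +9.80°, +24.03°.
Eastward gaps between consecutive values (wrapping around): 2.32°, 10.56°, 14.23°, 332.89°.
Largest gap = 332.89° ⇒ minimal covering band is its complement: 360° − 332.89° = 27.11°.
Band runs from -3.08° eastward to +24.03°.

27.11°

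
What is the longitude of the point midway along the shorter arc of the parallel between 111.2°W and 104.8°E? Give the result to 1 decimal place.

Signed shortest Δλ from -111.2° to +104.8° is -144.0°.
Midpoint longitude = -111.2° + (-144.0°)/2 = -111.2° − 72.0° = -183.2°.
Normalise into (−180°, 180°]: +176.8°.
(The naïve average (-111.2 + +104.8)/2 = -3.2° is on the wrong side of the globe.)

176.8°E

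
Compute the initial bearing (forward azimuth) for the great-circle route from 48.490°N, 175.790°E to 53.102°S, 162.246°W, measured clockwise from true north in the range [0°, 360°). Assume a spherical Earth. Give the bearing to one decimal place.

Δλ = -162.246 − 175.790 = -338.036°; wrapped into (−180°, 180°]: 21.964°.
θ = atan2( sin Δλ · cos φ₂ , cos φ₁ · sin φ₂ − sin φ₁ · cos φ₂ · cos Δλ )
  = atan2(0.22456, -0.94697) = 166.660° → normalised to [0°, 360°): 166.660°.

166.7°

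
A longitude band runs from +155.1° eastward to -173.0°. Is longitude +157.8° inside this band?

Yes

Band width going east from +155.1° to -173.0°: ((-173.0 − 155.1) mod 360) = 31.9°.
Offset of +157.8° east of the west edge: ((157.8 − 155.1) mod 360) = 2.7°.
2.7° ≤ 31.9° ⇒ inside.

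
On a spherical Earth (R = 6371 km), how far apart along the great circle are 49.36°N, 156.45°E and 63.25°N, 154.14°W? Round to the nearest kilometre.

3306 km

Δλ = -154.14 − 156.45 = -310.59°; wrapped into (−180°, 180°]: 49.41°.
Δφ = 63.25 − 49.36 = 13.89°.
a = sin²(Δφ/2) + cos φ₁ · cos φ₂ · sin²(Δλ/2) = 0.065828.
c = 2·atan2(√a, √(1−a)) = 0.51894 rad → d = 6371·c ≈ 3306.19 km.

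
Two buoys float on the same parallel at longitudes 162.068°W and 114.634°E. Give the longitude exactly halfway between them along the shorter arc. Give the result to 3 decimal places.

Signed shortest Δλ from -162.068° to +114.634° is -83.298°.
Midpoint longitude = -162.068° + (-83.298°)/2 = -162.068° − 41.649° = -203.717°.
Normalise into (−180°, 180°]: +156.283°.
(The naïve average (-162.068 + +114.634)/2 = -23.717° is on the wrong side of the globe.)

156.283°E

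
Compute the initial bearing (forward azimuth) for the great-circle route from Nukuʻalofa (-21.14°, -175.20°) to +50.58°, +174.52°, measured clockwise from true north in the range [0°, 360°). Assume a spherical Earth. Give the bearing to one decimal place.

Δλ = 174.52 − -175.20 = 349.72°; wrapped into (−180°, 180°]: -10.28°.
θ = atan2( sin Δλ · cos φ₂ , cos φ₁ · sin φ₂ − sin φ₁ · cos φ₂ · cos Δλ )
  = atan2(-0.11332, 0.94586) = -6.832° → normalised to [0°, 360°): 353.168°.

353.2°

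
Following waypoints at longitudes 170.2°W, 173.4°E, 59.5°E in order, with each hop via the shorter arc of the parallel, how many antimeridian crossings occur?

1

Leg 1: -170.2° → +173.4°, shortest Δλ = -16.4° (west) — crosses 180°.
Leg 2: +173.4° → +59.5°, shortest Δλ = -113.9° (west) — does not cross 180°.
Total crossings: 1.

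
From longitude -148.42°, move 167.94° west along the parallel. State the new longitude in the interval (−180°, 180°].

Start at -148.42°; shift −167.94° → -316.36°.
-316.36° lies outside (−180°, 180°]; add 360° → +43.64°.

+43.64°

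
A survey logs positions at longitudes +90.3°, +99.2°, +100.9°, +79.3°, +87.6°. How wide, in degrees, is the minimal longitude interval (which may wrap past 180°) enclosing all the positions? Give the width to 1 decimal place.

Sort the longitudes: +79.3°, +87.6°, +90.3°, +99.2°, +100.9°.
Eastward gaps between consecutive values (wrapping around): 8.3°, 2.7°, 8.9°, 1.7°, 338.4°.
Largest gap = 338.4° ⇒ minimal covering band is its complement: 360° − 338.4° = 21.6°.
Band runs from +79.3° eastward to +100.9°.

21.6°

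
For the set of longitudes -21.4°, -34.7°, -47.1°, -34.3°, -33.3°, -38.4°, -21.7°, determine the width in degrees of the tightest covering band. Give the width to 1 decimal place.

25.7°

Sort the longitudes: -47.1°, -38.4°, -34.7°, -34.3°, -33.3°, -21.7°, -21.4°.
Eastward gaps between consecutive values (wrapping around): 8.7°, 3.7°, 0.4°, 1.0°, 11.6°, 0.3°, 334.3°.
Largest gap = 334.3° ⇒ minimal covering band is its complement: 360° − 334.3° = 25.7°.
Band runs from -47.1° eastward to -21.4°.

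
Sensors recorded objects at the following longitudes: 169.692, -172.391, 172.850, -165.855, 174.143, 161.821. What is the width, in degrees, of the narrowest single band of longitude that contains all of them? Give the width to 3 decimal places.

32.324°

Sort the longitudes: -172.391°, -165.855°, +161.821°, +169.692°, +172.850°, +174.143°.
Eastward gaps between consecutive values (wrapping around): 6.536°, 327.676°, 7.871°, 3.158°, 1.293°, 13.466°.
Largest gap = 327.676° ⇒ minimal covering band is its complement: 360° − 327.676° = 32.324°.
Band runs from +161.821° eastward to -165.855°, crossing the antimeridian.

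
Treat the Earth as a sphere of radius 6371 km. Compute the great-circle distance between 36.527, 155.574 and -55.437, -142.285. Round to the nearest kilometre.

11796 km

Δλ = -142.285 − 155.574 = -297.859°; wrapped into (−180°, 180°]: 62.141°.
Δφ = -55.437 − 36.527 = -91.964°.
a = sin²(Δφ/2) + cos φ₁ · cos φ₂ · sin²(Δλ/2) = 0.638560.
c = 2·atan2(√a, √(1−a)) = 1.85159 rad → d = 6371·c ≈ 11796.49 km.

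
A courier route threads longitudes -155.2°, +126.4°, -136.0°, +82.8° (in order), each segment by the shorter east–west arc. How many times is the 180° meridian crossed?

Leg 1: -155.2° → +126.4°, shortest Δλ = -78.4° (west) — crosses 180°.
Leg 2: +126.4° → -136.0°, shortest Δλ = 97.6° (east) — crosses 180°.
Leg 3: -136.0° → +82.8°, shortest Δλ = -141.2° (west) — crosses 180°.
Total crossings: 3.

3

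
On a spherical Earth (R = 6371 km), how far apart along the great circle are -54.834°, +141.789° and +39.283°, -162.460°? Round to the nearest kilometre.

Δλ = -162.460 − 141.789 = -304.249°; wrapped into (−180°, 180°]: 55.751°.
Δφ = 39.283 − -54.834 = 94.117°.
a = sin²(Δφ/2) + cos φ₁ · cos φ₂ · sin²(Δλ/2) = 0.633351.
c = 2·atan2(√a, √(1−a)) = 1.84076 rad → d = 6371·c ≈ 11727.51 km.

11728 km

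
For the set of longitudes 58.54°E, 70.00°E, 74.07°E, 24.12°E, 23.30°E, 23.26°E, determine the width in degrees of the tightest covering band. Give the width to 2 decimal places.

Sort the longitudes: +23.26°, +23.30°, +24.12°, +58.54°, +70.00°, +74.07°.
Eastward gaps between consecutive values (wrapping around): 0.04°, 0.82°, 34.42°, 11.46°, 4.07°, 309.19°.
Largest gap = 309.19° ⇒ minimal covering band is its complement: 360° − 309.19° = 50.81°.
Band runs from +23.26° eastward to +74.07°.

50.81°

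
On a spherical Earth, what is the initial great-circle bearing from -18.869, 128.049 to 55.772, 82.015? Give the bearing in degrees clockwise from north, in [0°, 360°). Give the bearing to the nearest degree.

Δλ = 82.015 − 128.049 = -46.034°.
θ = atan2( sin Δλ · cos φ₂ , cos φ₁ · sin φ₂ − sin φ₁ · cos φ₂ · cos Δλ )
  = atan2(-0.40485, 0.90866) = -24.015° → normalised to [0°, 360°): 335.985°.

336°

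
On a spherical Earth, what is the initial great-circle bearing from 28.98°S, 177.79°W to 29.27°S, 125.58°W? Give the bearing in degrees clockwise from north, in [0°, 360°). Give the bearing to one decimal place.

Δλ = -125.58 − -177.79 = 52.21°.
θ = atan2( sin Δλ · cos φ₂ , cos φ₁ · sin φ₂ − sin φ₁ · cos φ₂ · cos Δλ )
  = atan2(0.68937, -0.16872) = 103.753° → normalised to [0°, 360°): 103.753°.

103.8°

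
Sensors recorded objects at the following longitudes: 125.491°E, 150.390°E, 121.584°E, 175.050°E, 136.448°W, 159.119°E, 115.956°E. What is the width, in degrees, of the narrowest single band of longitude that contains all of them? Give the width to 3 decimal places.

Sort the longitudes: -136.448°, +115.956°, +121.584°, +125.491°, +150.390°, +159.119°, +175.050°.
Eastward gaps between consecutive values (wrapping around): 252.404°, 5.628°, 3.907°, 24.899°, 8.729°, 15.931°, 48.502°.
Largest gap = 252.404° ⇒ minimal covering band is its complement: 360° − 252.404° = 107.596°.
Band runs from +115.956° eastward to -136.448°, crossing the antimeridian.

107.596°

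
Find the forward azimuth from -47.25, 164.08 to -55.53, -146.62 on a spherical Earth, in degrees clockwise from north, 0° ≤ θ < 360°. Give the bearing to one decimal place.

Δλ = -146.62 − 164.08 = -310.70°; wrapped into (−180°, 180°]: 49.30°.
θ = atan2( sin Δλ · cos φ₂ , cos φ₁ · sin φ₂ − sin φ₁ · cos φ₂ · cos Δλ )
  = atan2(0.42908, -0.28860) = 123.925° → normalised to [0°, 360°): 123.925°.

123.9°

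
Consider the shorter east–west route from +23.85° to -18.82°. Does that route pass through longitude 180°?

No

Signed shortest Δλ = ((-18.82 − 23.85 + 180) mod 360) − 180 = -42.67°.
Going west by 42.67° from +23.85° reaches -18.82° without touching 180°.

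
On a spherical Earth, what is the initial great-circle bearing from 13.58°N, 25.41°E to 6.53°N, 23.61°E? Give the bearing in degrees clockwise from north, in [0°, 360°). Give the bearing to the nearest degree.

194°

Δλ = 23.61 − 25.41 = -1.80°.
θ = atan2( sin Δλ · cos φ₂ , cos φ₁ · sin φ₂ − sin φ₁ · cos φ₂ · cos Δλ )
  = atan2(-0.03121, -0.12262) = -165.721° → normalised to [0°, 360°): 194.279°.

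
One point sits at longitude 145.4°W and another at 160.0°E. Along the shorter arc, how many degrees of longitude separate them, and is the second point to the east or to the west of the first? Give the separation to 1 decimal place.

54.6° west

Raw difference: 160.0 − -145.4 = 305.4°.
Normalise into (−180°, 180°]: 305.4° − 360° = -54.6°.
Negative ⇒ the second point lies to the west; separation 54.6°.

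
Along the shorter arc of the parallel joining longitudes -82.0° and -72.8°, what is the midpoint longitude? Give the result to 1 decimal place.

-77.4°

Signed shortest Δλ from -82.0° to -72.8° is +9.2°.
Midpoint longitude = -82.0° + (+9.2°)/2 = -82.0° + 4.6° = -77.4°.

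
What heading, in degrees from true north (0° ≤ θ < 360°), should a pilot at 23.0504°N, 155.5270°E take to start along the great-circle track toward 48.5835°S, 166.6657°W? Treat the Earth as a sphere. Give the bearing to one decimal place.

155.6°

Δλ = -166.6657 − 155.5270 = -322.1927°; wrapped into (−180°, 180°]: 37.8073°.
θ = atan2( sin Δλ · cos φ₂ , cos φ₁ · sin φ₂ − sin φ₁ · cos φ₂ · cos Δλ )
  = atan2(0.40552, -0.89469) = 155.617° → normalised to [0°, 360°): 155.617°.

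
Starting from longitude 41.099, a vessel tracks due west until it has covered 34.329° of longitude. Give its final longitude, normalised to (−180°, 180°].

+6.770°

Start at +41.099°; shift −34.329° → +6.770°.
+6.770° already lies in (−180°, 180°].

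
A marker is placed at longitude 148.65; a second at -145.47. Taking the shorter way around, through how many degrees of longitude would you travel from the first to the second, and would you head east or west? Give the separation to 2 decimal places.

65.88° east

Raw difference: -145.47 − 148.65 = -294.12°.
Normalise into (−180°, 180°]: -294.12° + 360° = 65.88°.
Positive ⇒ the second point lies to the east; separation 65.88°.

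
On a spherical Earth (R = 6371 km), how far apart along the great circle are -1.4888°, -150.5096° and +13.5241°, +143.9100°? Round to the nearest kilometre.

7415 km

Δλ = 143.9100 − -150.5096 = 294.4196°; wrapped into (−180°, 180°]: -65.5804°.
Δφ = 13.5241 − -1.4888 = 15.0129°.
a = sin²(Δφ/2) + cos φ₁ · cos φ₂ · sin²(Δλ/2) = 0.302129.
c = 2·atan2(√a, √(1−a)) = 1.16392 rad → d = 6371·c ≈ 7415.35 km.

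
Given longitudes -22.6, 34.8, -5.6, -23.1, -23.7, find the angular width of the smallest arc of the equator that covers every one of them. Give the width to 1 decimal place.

Sort the longitudes: -23.7°, -23.1°, -22.6°, -5.6°, +34.8°.
Eastward gaps between consecutive values (wrapping around): 0.6°, 0.5°, 17.0°, 40.4°, 301.5°.
Largest gap = 301.5° ⇒ minimal covering band is its complement: 360° − 301.5° = 58.5°.
Band runs from -23.7° eastward to +34.8°.

58.5°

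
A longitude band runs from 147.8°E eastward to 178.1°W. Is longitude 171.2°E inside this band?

Band width going east from +147.8° to -178.1°: ((-178.1 − 147.8) mod 360) = 34.1°.
Offset of +171.2° east of the west edge: ((171.2 − 147.8) mod 360) = 23.4°.
23.4° ≤ 34.1° ⇒ inside.

Yes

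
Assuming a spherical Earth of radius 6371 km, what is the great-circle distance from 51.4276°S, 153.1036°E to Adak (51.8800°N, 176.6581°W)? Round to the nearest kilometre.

Δλ = -176.6581 − 153.1036 = -329.7617°; wrapped into (−180°, 180°]: 30.2383°.
Δφ = 51.8800 − -51.4276 = 103.3076°.
a = sin²(Δφ/2) + cos φ₁ · cos φ₂ · sin²(Δλ/2) = 0.641274.
c = 2·atan2(√a, √(1−a)) = 1.85725 rad → d = 6371·c ≈ 11832.51 km.

11833 km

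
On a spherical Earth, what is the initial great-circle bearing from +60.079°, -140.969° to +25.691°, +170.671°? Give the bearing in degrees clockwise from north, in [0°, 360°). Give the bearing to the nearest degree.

Δλ = 170.671 − -140.969 = 311.640°; wrapped into (−180°, 180°]: -48.360°.
θ = atan2( sin Δλ · cos φ₂ , cos φ₁ · sin φ₂ − sin φ₁ · cos φ₂ · cos Δλ )
  = atan2(-0.67346, -0.30272) = -114.204° → normalised to [0°, 360°): 245.796°.

246°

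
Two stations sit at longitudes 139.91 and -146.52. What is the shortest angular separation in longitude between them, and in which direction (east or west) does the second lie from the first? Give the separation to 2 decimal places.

Raw difference: -146.52 − 139.91 = -286.43°.
Normalise into (−180°, 180°]: -286.43° + 360° = 73.57°.
Positive ⇒ the second point lies to the east; separation 73.57°.

73.57° east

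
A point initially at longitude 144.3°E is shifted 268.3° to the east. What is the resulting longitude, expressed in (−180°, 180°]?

52.6°E

Start at +144.3°; shift +268.3° → +412.6°.
+412.6° lies outside (−180°, 180°]; subtract 360° → +52.6°.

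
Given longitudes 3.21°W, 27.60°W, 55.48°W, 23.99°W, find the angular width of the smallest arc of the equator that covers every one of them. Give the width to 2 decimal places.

Sort the longitudes: -55.48°, -27.60°, -23.99°, -3.21°.
Eastward gaps between consecutive values (wrapping around): 27.88°, 3.61°, 20.78°, 307.73°.
Largest gap = 307.73° ⇒ minimal covering band is its complement: 360° − 307.73° = 52.27°.
Band runs from -55.48° eastward to -3.21°.

52.27°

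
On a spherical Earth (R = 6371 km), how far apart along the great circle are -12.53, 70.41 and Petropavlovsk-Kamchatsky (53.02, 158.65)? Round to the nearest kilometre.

Δλ = 158.65 − 70.41 = 88.24°.
Δφ = 53.02 − -12.53 = 65.55°.
a = sin²(Δφ/2) + cos φ₁ · cos φ₂ · sin²(Δλ/2) = 0.577638.
c = 2·atan2(√a, √(1−a)) = 1.72670 rad → d = 6371·c ≈ 11000.82 km.

11001 km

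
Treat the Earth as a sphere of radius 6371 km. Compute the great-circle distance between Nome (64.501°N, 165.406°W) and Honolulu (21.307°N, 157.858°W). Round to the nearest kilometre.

Δλ = -157.858 − -165.406 = 7.548°.
Δφ = 21.307 − 64.501 = -43.194°.
a = sin²(Δφ/2) + cos φ₁ · cos φ₂ · sin²(Δλ/2) = 0.137217.
c = 2·atan2(√a, √(1−a)) = 0.75894 rad → d = 6371·c ≈ 4835.21 km.

4835 km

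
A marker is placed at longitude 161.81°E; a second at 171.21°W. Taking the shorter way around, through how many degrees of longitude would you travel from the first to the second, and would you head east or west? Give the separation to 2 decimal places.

Raw difference: -171.21 − 161.81 = -333.02°.
Normalise into (−180°, 180°]: -333.02° + 360° = 26.98°.
Positive ⇒ the second point lies to the east; separation 26.98°.

26.98° east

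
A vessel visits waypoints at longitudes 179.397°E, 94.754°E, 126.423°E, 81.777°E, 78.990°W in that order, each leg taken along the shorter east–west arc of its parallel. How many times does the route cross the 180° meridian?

0

Leg 1: +179.397° → +94.754°, shortest Δλ = -84.643° (west) — does not cross 180°.
Leg 2: +94.754° → +126.423°, shortest Δλ = 31.669° (east) — does not cross 180°.
Leg 3: +126.423° → +81.777°, shortest Δλ = -44.646° (west) — does not cross 180°.
Leg 4: +81.777° → -78.990°, shortest Δλ = -160.767° (west) — does not cross 180°.
Total crossings: 0.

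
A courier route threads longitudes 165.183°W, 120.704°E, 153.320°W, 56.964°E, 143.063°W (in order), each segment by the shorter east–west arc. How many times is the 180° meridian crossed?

4

Leg 1: -165.183° → +120.704°, shortest Δλ = -74.113° (west) — crosses 180°.
Leg 2: +120.704° → -153.320°, shortest Δλ = 85.976° (east) — crosses 180°.
Leg 3: -153.320° → +56.964°, shortest Δλ = -149.716° (west) — crosses 180°.
Leg 4: +56.964° → -143.063°, shortest Δλ = 159.973° (east) — crosses 180°.
Total crossings: 4.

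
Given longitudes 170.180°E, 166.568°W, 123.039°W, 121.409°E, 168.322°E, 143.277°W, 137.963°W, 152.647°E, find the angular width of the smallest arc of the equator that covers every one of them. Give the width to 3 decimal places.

115.552°

Sort the longitudes: -166.568°, -143.277°, -137.963°, -123.039°, +121.409°, +152.647°, +168.322°, +170.180°.
Eastward gaps between consecutive values (wrapping around): 23.291°, 5.314°, 14.924°, 244.448°, 31.238°, 15.675°, 1.858°, 23.252°.
Largest gap = 244.448° ⇒ minimal covering band is its complement: 360° − 244.448° = 115.552°.
Band runs from +121.409° eastward to -123.039°, crossing the antimeridian.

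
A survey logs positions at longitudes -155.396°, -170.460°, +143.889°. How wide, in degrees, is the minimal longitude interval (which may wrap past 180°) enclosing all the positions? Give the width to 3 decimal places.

Sort the longitudes: -170.460°, -155.396°, +143.889°.
Eastward gaps between consecutive values (wrapping around): 15.064°, 299.285°, 45.651°.
Largest gap = 299.285° ⇒ minimal covering band is its complement: 360° − 299.285° = 60.715°.
Band runs from +143.889° eastward to -155.396°, crossing the antimeridian.

60.715°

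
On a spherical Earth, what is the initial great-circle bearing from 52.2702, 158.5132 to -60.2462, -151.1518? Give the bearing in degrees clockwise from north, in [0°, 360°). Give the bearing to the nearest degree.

154°

Δλ = -151.1518 − 158.5132 = -309.6650°; wrapped into (−180°, 180°]: 50.3350°.
θ = atan2( sin Δλ · cos φ₂ , cos φ₁ · sin φ₂ − sin φ₁ · cos φ₂ · cos Δλ )
  = atan2(0.38203, -0.78180) = 153.958° → normalised to [0°, 360°): 153.958°.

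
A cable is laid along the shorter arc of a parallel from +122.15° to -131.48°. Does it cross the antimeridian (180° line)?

Naïve |-131.48 − 122.15| = 253.63° > 180°, so the shorter arc goes the other way round — across 180°.
Signed shortest Δλ = ((-131.48 − 122.15 + 180) mod 360) − 180 = 106.37°.
Going east by 106.37° from +122.15° passes through 180° before reaching -131.48°.

Yes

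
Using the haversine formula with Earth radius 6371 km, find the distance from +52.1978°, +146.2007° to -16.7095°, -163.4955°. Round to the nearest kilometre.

9063 km

Δλ = -163.4955 − 146.2007 = -309.6962°; wrapped into (−180°, 180°]: 50.3038°.
Δφ = -16.7095 − 52.1978 = -68.9073°.
a = sin²(Δφ/2) + cos φ₁ · cos φ₂ · sin²(Δλ/2) = 0.426108.
c = 2·atan2(√a, √(1−a)) = 1.42247 rad → d = 6371·c ≈ 9062.55 km.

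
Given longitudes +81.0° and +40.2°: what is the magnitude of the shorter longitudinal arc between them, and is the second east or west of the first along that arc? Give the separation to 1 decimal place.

Raw difference: 40.2 − 81.0 = -40.8°.
Normalise into (−180°, 180°]: -40.8° stays -40.8°.
Negative ⇒ the second point lies to the west; separation 40.8°.

40.8° west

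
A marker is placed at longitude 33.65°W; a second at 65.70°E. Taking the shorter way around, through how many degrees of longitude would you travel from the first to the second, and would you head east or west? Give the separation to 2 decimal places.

Raw difference: 65.70 − -33.65 = 99.35°.
Normalise into (−180°, 180°]: 99.35° stays 99.35°.
Positive ⇒ the second point lies to the east; separation 99.35°.

99.35° east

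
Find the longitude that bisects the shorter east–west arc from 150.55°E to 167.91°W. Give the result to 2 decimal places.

Signed shortest Δλ from +150.55° to -167.91° is +41.54°.
Midpoint longitude = +150.55° + (+41.54°)/2 = +150.55° + 20.77° = +171.32°.
(The naïve average (+150.55 + -167.91)/2 = -8.68° is on the wrong side of the globe.)

171.32°E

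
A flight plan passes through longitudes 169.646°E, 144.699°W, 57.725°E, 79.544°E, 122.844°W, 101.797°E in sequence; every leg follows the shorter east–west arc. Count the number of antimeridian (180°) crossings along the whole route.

Leg 1: +169.646° → -144.699°, shortest Δλ = 45.655° (east) — crosses 180°.
Leg 2: -144.699° → +57.725°, shortest Δλ = -157.576° (west) — crosses 180°.
Leg 3: +57.725° → +79.544°, shortest Δλ = 21.819° (east) — does not cross 180°.
Leg 4: +79.544° → -122.844°, shortest Δλ = 157.612° (east) — crosses 180°.
Leg 5: -122.844° → +101.797°, shortest Δλ = -135.359° (west) — crosses 180°.
Total crossings: 4.

4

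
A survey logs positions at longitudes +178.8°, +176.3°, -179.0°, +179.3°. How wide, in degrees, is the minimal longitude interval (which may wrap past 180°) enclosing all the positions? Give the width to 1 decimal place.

4.7°

Sort the longitudes: -179.0°, +176.3°, +178.8°, +179.3°.
Eastward gaps between consecutive values (wrapping around): 355.3°, 2.5°, 0.5°, 1.7°.
Largest gap = 355.3° ⇒ minimal covering band is its complement: 360° − 355.3° = 4.7°.
Band runs from +176.3° eastward to -179.0°, crossing the antimeridian.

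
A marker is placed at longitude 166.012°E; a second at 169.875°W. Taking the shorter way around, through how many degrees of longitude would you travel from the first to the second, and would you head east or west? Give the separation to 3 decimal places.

Raw difference: -169.875 − 166.012 = -335.887°.
Normalise into (−180°, 180°]: -335.887° + 360° = 24.113°.
Positive ⇒ the second point lies to the east; separation 24.113°.

24.113° east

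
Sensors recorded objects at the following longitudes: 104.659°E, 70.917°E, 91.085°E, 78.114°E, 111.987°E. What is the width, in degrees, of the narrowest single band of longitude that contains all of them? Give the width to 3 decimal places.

41.070°

Sort the longitudes: +70.917°, +78.114°, +91.085°, +104.659°, +111.987°.
Eastward gaps between consecutive values (wrapping around): 7.197°, 12.971°, 13.574°, 7.328°, 318.930°.
Largest gap = 318.930° ⇒ minimal covering band is its complement: 360° − 318.930° = 41.070°.
Band runs from +70.917° eastward to +111.987°.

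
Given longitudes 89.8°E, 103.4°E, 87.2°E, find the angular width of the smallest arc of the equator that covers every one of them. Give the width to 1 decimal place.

16.2°

Sort the longitudes: +87.2°, +89.8°, +103.4°.
Eastward gaps between consecutive values (wrapping around): 2.6°, 13.6°, 343.8°.
Largest gap = 343.8° ⇒ minimal covering band is its complement: 360° − 343.8° = 16.2°.
Band runs from +87.2° eastward to +103.4°.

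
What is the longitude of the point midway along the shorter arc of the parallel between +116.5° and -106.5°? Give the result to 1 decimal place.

-175.0°

Signed shortest Δλ from +116.5° to -106.5° is +137.0°.
Midpoint longitude = +116.5° + (+137.0°)/2 = +116.5° + 68.5° = +185.0°.
Normalise into (−180°, 180°]: -175.0°.
(The naïve average (+116.5 + -106.5)/2 = 5.0° is on the wrong side of the globe.)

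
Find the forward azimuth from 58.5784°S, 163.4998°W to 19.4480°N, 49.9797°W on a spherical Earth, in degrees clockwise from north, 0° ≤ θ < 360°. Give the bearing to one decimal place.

Δλ = -49.9797 − -163.4998 = 113.5201°.
θ = atan2( sin Δλ · cos φ₂ , cos φ₁ · sin φ₂ − sin φ₁ · cos φ₂ · cos Δλ )
  = atan2(0.86460, -0.14754) = 99.684° → normalised to [0°, 360°): 99.684°.

99.7°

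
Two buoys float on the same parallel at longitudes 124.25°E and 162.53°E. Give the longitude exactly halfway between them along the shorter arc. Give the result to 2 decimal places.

Signed shortest Δλ from +124.25° to +162.53° is +38.28°.
Midpoint longitude = +124.25° + (+38.28°)/2 = +124.25° + 19.14° = +143.39°.

143.39°E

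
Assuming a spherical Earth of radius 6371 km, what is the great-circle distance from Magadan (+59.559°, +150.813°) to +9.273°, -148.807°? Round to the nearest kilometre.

Δλ = -148.807 − 150.813 = -299.620°; wrapped into (−180°, 180°]: 60.380°.
Δφ = 9.273 − 59.559 = -50.286°.
a = sin²(Δφ/2) + cos φ₁ · cos φ₂ · sin²(Δλ/2) = 0.306968.
c = 2·atan2(√a, √(1−a)) = 1.17444 rad → d = 6371·c ≈ 7482.33 km.

7482 km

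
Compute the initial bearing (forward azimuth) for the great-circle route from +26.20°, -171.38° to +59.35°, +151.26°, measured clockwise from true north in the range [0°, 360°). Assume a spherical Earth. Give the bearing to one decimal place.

Δλ = 151.26 − -171.38 = 322.64°; wrapped into (−180°, 180°]: -37.36°.
θ = atan2( sin Δλ · cos φ₂ , cos φ₁ · sin φ₂ − sin φ₁ · cos φ₂ · cos Δλ )
  = atan2(-0.30935, 0.59301) = -27.549° → normalised to [0°, 360°): 332.451°.

332.5°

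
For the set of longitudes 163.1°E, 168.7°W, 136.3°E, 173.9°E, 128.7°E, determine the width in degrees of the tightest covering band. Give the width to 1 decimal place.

Sort the longitudes: -168.7°, +128.7°, +136.3°, +163.1°, +173.9°.
Eastward gaps between consecutive values (wrapping around): 297.4°, 7.6°, 26.8°, 10.8°, 17.4°.
Largest gap = 297.4° ⇒ minimal covering band is its complement: 360° − 297.4° = 62.6°.
Band runs from +128.7° eastward to -168.7°, crossing the antimeridian.

62.6°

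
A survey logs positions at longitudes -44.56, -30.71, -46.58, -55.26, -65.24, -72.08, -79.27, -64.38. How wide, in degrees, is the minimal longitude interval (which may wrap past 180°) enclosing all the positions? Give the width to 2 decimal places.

48.56°

Sort the longitudes: -79.27°, -72.08°, -65.24°, -64.38°, -55.26°, -46.58°, -44.56°, -30.71°.
Eastward gaps between consecutive values (wrapping around): 7.19°, 6.84°, 0.86°, 9.12°, 8.68°, 2.02°, 13.85°, 311.44°.
Largest gap = 311.44° ⇒ minimal covering band is its complement: 360° − 311.44° = 48.56°.
Band runs from -79.27° eastward to -30.71°.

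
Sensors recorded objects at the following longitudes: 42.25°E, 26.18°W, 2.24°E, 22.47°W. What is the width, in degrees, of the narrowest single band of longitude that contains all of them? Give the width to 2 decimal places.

68.43°

Sort the longitudes: -26.18°, -22.47°, +2.24°, +42.25°.
Eastward gaps between consecutive values (wrapping around): 3.71°, 24.71°, 40.01°, 291.57°.
Largest gap = 291.57° ⇒ minimal covering band is its complement: 360° − 291.57° = 68.43°.
Band runs from -26.18° eastward to +42.25°.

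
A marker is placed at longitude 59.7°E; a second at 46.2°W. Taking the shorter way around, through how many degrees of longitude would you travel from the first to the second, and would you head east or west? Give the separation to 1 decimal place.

105.9° west

Raw difference: -46.2 − 59.7 = -105.9°.
Normalise into (−180°, 180°]: -105.9° stays -105.9°.
Negative ⇒ the second point lies to the west; separation 105.9°.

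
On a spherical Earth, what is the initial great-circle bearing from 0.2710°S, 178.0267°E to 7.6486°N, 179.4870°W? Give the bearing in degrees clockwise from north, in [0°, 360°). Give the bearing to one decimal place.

Δλ = -179.4870 − 178.0267 = -357.5137°; wrapped into (−180°, 180°]: 2.4863°.
θ = atan2( sin Δλ · cos φ₂ , cos φ₁ · sin φ₂ − sin φ₁ · cos φ₂ · cos Δλ )
  = atan2(0.04299, 0.13778) = 17.331° → normalised to [0°, 360°): 17.331°.

17.3°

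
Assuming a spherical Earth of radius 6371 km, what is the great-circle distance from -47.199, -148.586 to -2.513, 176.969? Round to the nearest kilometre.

Δλ = 176.969 − -148.586 = 325.555°; wrapped into (−180°, 180°]: -34.445°.
Δφ = -2.513 − -47.199 = 44.686°.
a = sin²(Δφ/2) + cos φ₁ · cos φ₂ · sin²(Δλ/2) = 0.204022.
c = 2·atan2(√a, √(1−a)) = 0.93731 rad → d = 6371·c ≈ 5971.61 km.

5972 km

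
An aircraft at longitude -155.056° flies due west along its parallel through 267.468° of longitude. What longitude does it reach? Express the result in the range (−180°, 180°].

Start at -155.056°; shift −267.468° → -422.524°.
-422.524° lies outside (−180°, 180°]; add 360° → -62.524°.

-62.524°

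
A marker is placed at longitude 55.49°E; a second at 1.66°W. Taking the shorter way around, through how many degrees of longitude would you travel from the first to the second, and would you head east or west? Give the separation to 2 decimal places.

Raw difference: -1.66 − 55.49 = -57.15°.
Normalise into (−180°, 180°]: -57.15° stays -57.15°.
Negative ⇒ the second point lies to the west; separation 57.15°.

57.15° west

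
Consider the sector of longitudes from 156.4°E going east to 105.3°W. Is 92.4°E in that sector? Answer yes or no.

No

Band width going east from +156.4° to -105.3°: ((-105.3 − 156.4) mod 360) = 98.3°.
Offset of +92.4° east of the west edge: ((92.4 − 156.4) mod 360) = 296.0°.
296.0° > 98.3° ⇒ outside.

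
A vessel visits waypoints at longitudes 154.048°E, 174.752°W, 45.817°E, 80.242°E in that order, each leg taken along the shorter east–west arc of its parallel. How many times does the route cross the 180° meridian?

2

Leg 1: +154.048° → -174.752°, shortest Δλ = 31.2° (east) — crosses 180°.
Leg 2: -174.752° → +45.817°, shortest Δλ = -139.431° (west) — crosses 180°.
Leg 3: +45.817° → +80.242°, shortest Δλ = 34.425° (east) — does not cross 180°.
Total crossings: 2.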